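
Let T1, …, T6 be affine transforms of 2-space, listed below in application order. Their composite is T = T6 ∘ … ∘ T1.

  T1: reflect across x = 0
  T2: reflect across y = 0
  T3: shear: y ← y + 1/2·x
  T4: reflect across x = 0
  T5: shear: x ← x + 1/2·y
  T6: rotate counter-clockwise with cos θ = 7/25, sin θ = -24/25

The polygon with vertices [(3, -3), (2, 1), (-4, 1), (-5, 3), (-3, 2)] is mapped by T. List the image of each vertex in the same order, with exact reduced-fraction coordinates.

T1 reflect across x = 0: (3, -3) → (-3, -3); (2, 1) → (-2, 1); (-4, 1) → (4, 1); (-5, 3) → (5, 3); (-3, 2) → (3, 2)
T2 reflect across y = 0: (-3, -3) → (-3, 3); (-2, 1) → (-2, -1); (4, 1) → (4, -1); (5, 3) → (5, -3); (3, 2) → (3, -2)
T3 shear: y ← y + 1/2·x: (-3, 3) → (-3, 3/2); (-2, -1) → (-2, -2); (4, -1) → (4, 1); (5, -3) → (5, -1/2); (3, -2) → (3, -1/2)
T4 reflect across x = 0: (-3, 3/2) → (3, 3/2); (-2, -2) → (2, -2); (4, 1) → (-4, 1); (5, -1/2) → (-5, -1/2); (3, -1/2) → (-3, -1/2)
T5 shear: x ← x + 1/2·y: (3, 3/2) → (15/4, 3/2); (2, -2) → (1, -2); (-4, 1) → (-7/2, 1); (-5, -1/2) → (-21/4, -1/2); (-3, -1/2) → (-13/4, -1/2)
T6 rotate counter-clockwise with cos θ = 7/25, sin θ = -24/25: (15/4, 3/2) → (249/100, -159/50); (1, -2) → (-41/25, -38/25); (-7/2, 1) → (-1/50, 91/25); (-21/4, -1/2) → (-39/20, 49/10); (-13/4, -1/2) → (-139/100, 149/50)

image vertices: (249/100, -159/50), (-41/25, -38/25), (-1/50, 91/25), (-39/20, 49/10), (-139/100, 149/50)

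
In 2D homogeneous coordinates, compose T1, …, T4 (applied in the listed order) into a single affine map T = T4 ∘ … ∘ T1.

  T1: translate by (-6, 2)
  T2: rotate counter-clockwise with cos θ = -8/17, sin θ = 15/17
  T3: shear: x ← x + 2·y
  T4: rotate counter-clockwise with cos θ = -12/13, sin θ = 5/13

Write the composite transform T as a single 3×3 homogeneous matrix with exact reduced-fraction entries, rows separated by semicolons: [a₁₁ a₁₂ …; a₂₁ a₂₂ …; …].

T = [-339/221 412/221 2858/221; -70/221 -59/221 302/221; 0 0 1]

T1 = [1 0 -6; 0 1 2; 0 0 1]
T2·T1 = [-8/17 -15/17 18/17; 15/17 -8/17 -106/17; 0 0 1]
T3·…·T1 = [22/17 -31/17 -194/17; 15/17 -8/17 -106/17; 0 0 1]
T4·…·T1 = [-339/221 412/221 2858/221; -70/221 -59/221 302/221; 0 0 1]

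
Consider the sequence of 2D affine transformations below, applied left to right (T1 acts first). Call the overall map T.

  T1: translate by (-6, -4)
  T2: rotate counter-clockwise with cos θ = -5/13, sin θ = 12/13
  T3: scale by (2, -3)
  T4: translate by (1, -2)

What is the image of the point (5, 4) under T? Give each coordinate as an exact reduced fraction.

T1 translate by (-6, -4): (5, 4) → (-1, 0)
T2 rotate counter-clockwise with cos θ = -5/13, sin θ = 12/13: (-1, 0) → (5/13, -12/13)
T3 scale by (2, -3): (5/13, -12/13) → (10/13, 36/13)
T4 translate by (1, -2): (10/13, 36/13) → (23/13, 10/13)

T(p) = (23/13, 10/13)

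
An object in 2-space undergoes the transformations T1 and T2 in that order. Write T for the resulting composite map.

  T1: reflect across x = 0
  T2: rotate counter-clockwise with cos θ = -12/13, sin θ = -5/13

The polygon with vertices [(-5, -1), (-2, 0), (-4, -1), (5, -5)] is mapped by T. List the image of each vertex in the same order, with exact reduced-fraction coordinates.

T1 reflect across x = 0: (-5, -1) → (5, -1); (-2, 0) → (2, 0); (-4, -1) → (4, -1); (5, -5) → (-5, -5)
T2 rotate counter-clockwise with cos θ = -12/13, sin θ = -5/13: (5, -1) → (-5, -1); (2, 0) → (-24/13, -10/13); (4, -1) → (-53/13, -8/13); (-5, -5) → (35/13, 85/13)

image vertices: (-5, -1), (-24/13, -10/13), (-53/13, -8/13), (35/13, 85/13)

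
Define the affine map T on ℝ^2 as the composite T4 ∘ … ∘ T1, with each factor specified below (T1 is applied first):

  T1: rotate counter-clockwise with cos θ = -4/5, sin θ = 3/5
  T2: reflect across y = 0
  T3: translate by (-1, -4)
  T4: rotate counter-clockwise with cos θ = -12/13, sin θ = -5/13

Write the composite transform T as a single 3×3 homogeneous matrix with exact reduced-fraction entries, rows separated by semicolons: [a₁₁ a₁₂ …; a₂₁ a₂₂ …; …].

T = [33/65 56/65 -8/13; 56/65 -33/65 53/13; 0 0 1]

T1 = [-4/5 -3/5 0; 3/5 -4/5 0; 0 0 1]
T2·T1 = [-4/5 -3/5 0; -3/5 4/5 0; 0 0 1]
T3·…·T1 = [-4/5 -3/5 -1; -3/5 4/5 -4; 0 0 1]
T4·…·T1 = [33/65 56/65 -8/13; 56/65 -33/65 53/13; 0 0 1]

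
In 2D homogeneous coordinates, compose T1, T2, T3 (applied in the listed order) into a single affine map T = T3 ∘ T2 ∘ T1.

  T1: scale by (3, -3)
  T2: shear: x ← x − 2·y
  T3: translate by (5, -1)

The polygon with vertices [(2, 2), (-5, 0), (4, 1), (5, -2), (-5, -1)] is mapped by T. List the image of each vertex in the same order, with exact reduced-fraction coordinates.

T1 scale by (3, -3): (2, 2) → (6, -6); (-5, 0) → (-15, 0); (4, 1) → (12, -3); (5, -2) → (15, 6); (-5, -1) → (-15, 3)
T2 shear: x ← x − 2·y: (6, -6) → (18, -6); (-15, 0) → (-15, 0); (12, -3) → (18, -3); (15, 6) → (3, 6); (-15, 3) → (-21, 3)
T3 translate by (5, -1): (18, -6) → (23, -7); (-15, 0) → (-10, -1); (18, -3) → (23, -4); (3, 6) → (8, 5); (-21, 3) → (-16, 2)

image vertices: (23, -7), (-10, -1), (23, -4), (8, 5), (-16, 2)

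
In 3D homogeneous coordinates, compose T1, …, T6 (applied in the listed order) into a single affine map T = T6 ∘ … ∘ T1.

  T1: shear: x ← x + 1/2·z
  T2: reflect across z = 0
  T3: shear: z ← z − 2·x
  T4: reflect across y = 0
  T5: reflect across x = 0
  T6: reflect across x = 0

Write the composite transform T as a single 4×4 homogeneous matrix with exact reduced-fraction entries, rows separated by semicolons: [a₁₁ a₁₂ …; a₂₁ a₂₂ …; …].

T1 = [1 0 1/2 0; 0 1 0 0; 0 0 1 0; 0 0 0 1]
T2·T1 = [1 0 1/2 0; 0 1 0 0; 0 0 -1 0; 0 0 0 1]
T3·…·T1 = [1 0 1/2 0; 0 1 0 0; -2 0 -2 0; 0 0 0 1]
T4·…·T1 = [1 0 1/2 0; 0 -1 0 0; -2 0 -2 0; 0 0 0 1]
T5·…·T1 = [-1 0 -1/2 0; 0 -1 0 0; -2 0 -2 0; 0 0 0 1]
T6·…·T1 = [1 0 1/2 0; 0 -1 0 0; -2 0 -2 0; 0 0 0 1]

T = [1 0 1/2 0; 0 -1 0 0; -2 0 -2 0; 0 0 0 1]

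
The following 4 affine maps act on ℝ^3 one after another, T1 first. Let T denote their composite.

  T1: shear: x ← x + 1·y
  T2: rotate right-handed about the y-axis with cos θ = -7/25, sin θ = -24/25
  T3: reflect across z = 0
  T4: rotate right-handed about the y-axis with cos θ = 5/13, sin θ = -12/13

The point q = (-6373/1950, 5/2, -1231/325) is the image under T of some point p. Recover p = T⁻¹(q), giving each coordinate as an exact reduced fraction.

T1 = [1 1 0 0; 0 1 0 0; 0 0 1 0; 0 0 0 1]
T2·T1 = [-7/25 -7/25 -24/25 0; 0 1 0 0; 24/25 24/25 -7/25 0; 0 0 0 1]
T3·…·T1 = [-7/25 -7/25 -24/25 0; 0 1 0 0; -24/25 -24/25 7/25 0; 0 0 0 1]
T4·…·T1 = [253/325 253/325 -204/325 0; 0 1 0 0; -204/325 -204/325 -253/325 0; 0 0 0 1]
det M = -1; M⁻¹ = [253/325 -1 -204/325 0; 0 1 0 0; -204/325 0 -253/325 0; 0 0 0 1]
M⁻¹ · (-6373/1950, 5/2, -1231/325)ᵀ = (-8/3, 5/2, 5)ᵀ

p = (-8/3, 5/2, 5)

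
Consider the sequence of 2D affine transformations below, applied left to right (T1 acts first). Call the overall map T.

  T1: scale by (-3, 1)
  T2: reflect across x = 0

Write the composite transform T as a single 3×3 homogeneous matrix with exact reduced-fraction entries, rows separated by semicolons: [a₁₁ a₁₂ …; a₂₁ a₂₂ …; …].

T1 = [-3 0 0; 0 1 0; 0 0 1]
T2·T1 = [3 0 0; 0 1 0; 0 0 1]

T = [3 0 0; 0 1 0; 0 0 1]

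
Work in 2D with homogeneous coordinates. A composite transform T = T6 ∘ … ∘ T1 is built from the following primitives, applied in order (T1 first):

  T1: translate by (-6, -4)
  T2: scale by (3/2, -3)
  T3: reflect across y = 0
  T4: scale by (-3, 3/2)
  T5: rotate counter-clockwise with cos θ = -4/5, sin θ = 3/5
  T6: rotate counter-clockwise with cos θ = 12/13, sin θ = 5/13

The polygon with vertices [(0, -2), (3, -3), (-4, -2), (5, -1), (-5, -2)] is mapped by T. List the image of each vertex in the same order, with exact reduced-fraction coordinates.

T1 translate by (-6, -4): (0, -2) → (-6, -6); (3, -3) → (-3, -7); (-4, -2) → (-10, -6); (5, -1) → (-1, -5); (-5, -2) → (-11, -6)
T2 scale by (3/2, -3): (-6, -6) → (-9, 18); (-3, -7) → (-9/2, 21); (-10, -6) → (-15, 18); (-1, -5) → (-3/2, 15); (-11, -6) → (-33/2, 18)
T3 reflect across y = 0: (-9, 18) → (-9, -18); (-9/2, 21) → (-9/2, -21); (-15, 18) → (-15, -18); (-3/2, 15) → (-3/2, -15); (-33/2, 18) → (-33/2, -18)
T4 scale by (-3, 3/2): (-9, -18) → (27, -27); (-9/2, -21) → (27/2, -63/2); (-15, -18) → (45, -27); (-3/2, -15) → (9/2, -45/2); (-33/2, -18) → (99/2, -27)
T5 rotate counter-clockwise with cos θ = -4/5, sin θ = 3/5: (27, -27) → (-27/5, 189/5); (27/2, -63/2) → (81/10, 333/10); (45, -27) → (-99/5, 243/5); (9/2, -45/2) → (99/10, 207/10); (99/2, -27) → (-117/5, 513/10)
T6 rotate counter-clockwise with cos θ = 12/13, sin θ = 5/13: (-27/5, 189/5) → (-1269/65, 2133/65); (81/10, 333/10) → (-693/130, 4401/130); (-99/5, 243/5) → (-2403/65, 2421/65); (99/10, 207/10) → (153/130, 2979/130); (-117/5, 513/10) → (-5373/130, 2493/65)

image vertices: (-1269/65, 2133/65), (-693/130, 4401/130), (-2403/65, 2421/65), (153/130, 2979/130), (-5373/130, 2493/65)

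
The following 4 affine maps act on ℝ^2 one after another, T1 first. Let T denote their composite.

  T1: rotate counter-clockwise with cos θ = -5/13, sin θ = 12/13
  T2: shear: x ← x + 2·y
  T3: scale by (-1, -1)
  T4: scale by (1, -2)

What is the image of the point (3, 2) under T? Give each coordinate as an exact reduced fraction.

T(p) = (-1, 4)

T1 rotate counter-clockwise with cos θ = -5/13, sin θ = 12/13: (3, 2) → (-3, 2)
T2 shear: x ← x + 2·y: (-3, 2) → (1, 2)
T3 scale by (-1, -1): (1, 2) → (-1, -2)
T4 scale by (1, -2): (-1, -2) → (-1, 4)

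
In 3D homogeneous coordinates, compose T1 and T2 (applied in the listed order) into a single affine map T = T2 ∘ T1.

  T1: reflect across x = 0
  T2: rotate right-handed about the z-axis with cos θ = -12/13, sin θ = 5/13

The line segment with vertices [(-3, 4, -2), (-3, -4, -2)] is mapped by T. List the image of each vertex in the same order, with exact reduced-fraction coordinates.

image vertices: (-56/13, -33/13, -2), (-16/13, 63/13, -2)

T1 reflect across x = 0: (-3, 4, -2) → (3, 4, -2); (-3, -4, -2) → (3, -4, -2)
T2 rotate right-handed about the z-axis with cos θ = -12/13, sin θ = 5/13: (3, 4, -2) → (-56/13, -33/13, -2); (3, -4, -2) → (-16/13, 63/13, -2)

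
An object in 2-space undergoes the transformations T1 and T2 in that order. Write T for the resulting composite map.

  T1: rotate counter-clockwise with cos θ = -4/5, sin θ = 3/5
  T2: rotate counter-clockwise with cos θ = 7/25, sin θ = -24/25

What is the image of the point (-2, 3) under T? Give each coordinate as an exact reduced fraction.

T(p) = (-439/125, -102/125)

T1 rotate counter-clockwise with cos θ = -4/5, sin θ = 3/5: (-2, 3) → (-1/5, -18/5)
T2 rotate counter-clockwise with cos θ = 7/25, sin θ = -24/25: (-1/5, -18/5) → (-439/125, -102/125)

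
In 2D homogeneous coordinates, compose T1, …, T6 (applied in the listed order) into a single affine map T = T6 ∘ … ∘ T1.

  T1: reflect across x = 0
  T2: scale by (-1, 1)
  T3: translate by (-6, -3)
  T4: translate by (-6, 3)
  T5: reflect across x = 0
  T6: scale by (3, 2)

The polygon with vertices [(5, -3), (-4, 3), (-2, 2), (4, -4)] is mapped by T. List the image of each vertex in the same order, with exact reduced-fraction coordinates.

T1 reflect across x = 0: (5, -3) → (-5, -3); (-4, 3) → (4, 3); (-2, 2) → (2, 2); (4, -4) → (-4, -4)
T2 scale by (-1, 1): (-5, -3) → (5, -3); (4, 3) → (-4, 3); (2, 2) → (-2, 2); (-4, -4) → (4, -4)
T3 translate by (-6, -3): (5, -3) → (-1, -6); (-4, 3) → (-10, 0); (-2, 2) → (-8, -1); (4, -4) → (-2, -7)
T4 translate by (-6, 3): (-1, -6) → (-7, -3); (-10, 0) → (-16, 3); (-8, -1) → (-14, 2); (-2, -7) → (-8, -4)
T5 reflect across x = 0: (-7, -3) → (7, -3); (-16, 3) → (16, 3); (-14, 2) → (14, 2); (-8, -4) → (8, -4)
T6 scale by (3, 2): (7, -3) → (21, -6); (16, 3) → (48, 6); (14, 2) → (42, 4); (8, -4) → (24, -8)

image vertices: (21, -6), (48, 6), (42, 4), (24, -8)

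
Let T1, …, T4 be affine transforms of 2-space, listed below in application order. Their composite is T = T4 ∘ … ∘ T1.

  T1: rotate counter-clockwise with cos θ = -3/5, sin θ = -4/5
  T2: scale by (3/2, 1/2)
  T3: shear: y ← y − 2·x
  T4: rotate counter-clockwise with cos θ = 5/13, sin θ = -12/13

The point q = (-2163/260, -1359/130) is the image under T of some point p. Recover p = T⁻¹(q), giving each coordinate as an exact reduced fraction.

p = (-9/2, 2)

T1 = [-3/5 4/5 0; -4/5 -3/5 0; 0 0 1]
T2·T1 = [-9/10 6/5 0; -2/5 -3/10 0; 0 0 1]
T3·…·T1 = [-9/10 6/5 0; 7/5 -27/10 0; 0 0 1]
T4·…·T1 = [123/130 -132/65 0; 89/65 -279/130 0; 0 0 1]
det M = 3/4; M⁻¹ = [-186/65 176/65 0; -356/195 82/65 0; 0 0 1]
M⁻¹ · (-2163/260, -1359/130)ᵀ = (-9/2, 2)ᵀ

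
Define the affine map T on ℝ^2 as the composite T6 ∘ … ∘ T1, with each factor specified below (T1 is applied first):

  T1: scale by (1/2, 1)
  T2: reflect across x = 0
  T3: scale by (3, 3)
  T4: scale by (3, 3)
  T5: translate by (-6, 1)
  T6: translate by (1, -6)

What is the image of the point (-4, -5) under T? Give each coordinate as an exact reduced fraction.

T(p) = (13, -50)

T1 scale by (1/2, 1): (-4, -5) → (-2, -5)
T2 reflect across x = 0: (-2, -5) → (2, -5)
T3 scale by (3, 3): (2, -5) → (6, -15)
T4 scale by (3, 3): (6, -15) → (18, -45)
T5 translate by (-6, 1): (18, -45) → (12, -44)
T6 translate by (1, -6): (12, -44) → (13, -50)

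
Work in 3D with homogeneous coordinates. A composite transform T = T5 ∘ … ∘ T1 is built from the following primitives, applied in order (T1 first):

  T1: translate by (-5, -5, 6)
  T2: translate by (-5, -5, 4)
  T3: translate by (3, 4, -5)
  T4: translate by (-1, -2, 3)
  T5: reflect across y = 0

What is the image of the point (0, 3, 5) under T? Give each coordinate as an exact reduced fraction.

T1 translate by (-5, -5, 6): (0, 3, 5) → (-5, -2, 11)
T2 translate by (-5, -5, 4): (-5, -2, 11) → (-10, -7, 15)
T3 translate by (3, 4, -5): (-10, -7, 15) → (-7, -3, 10)
T4 translate by (-1, -2, 3): (-7, -3, 10) → (-8, -5, 13)
T5 reflect across y = 0: (-8, -5, 13) → (-8, 5, 13)

T(p) = (-8, 5, 13)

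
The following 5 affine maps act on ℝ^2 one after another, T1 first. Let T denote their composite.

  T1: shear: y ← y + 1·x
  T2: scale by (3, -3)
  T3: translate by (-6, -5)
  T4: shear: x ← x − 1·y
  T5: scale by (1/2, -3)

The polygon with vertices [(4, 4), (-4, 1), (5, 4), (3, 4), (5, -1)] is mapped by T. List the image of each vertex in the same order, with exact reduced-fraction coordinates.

image vertices: (35/2, 87), (-11, -12), (41/2, 96), (29/2, 78), (13, 51)

T1 shear: y ← y + 1·x: (4, 4) → (4, 8); (-4, 1) → (-4, -3); (5, 4) → (5, 9); (3, 4) → (3, 7); (5, -1) → (5, 4)
T2 scale by (3, -3): (4, 8) → (12, -24); (-4, -3) → (-12, 9); (5, 9) → (15, -27); (3, 7) → (9, -21); (5, 4) → (15, -12)
T3 translate by (-6, -5): (12, -24) → (6, -29); (-12, 9) → (-18, 4); (15, -27) → (9, -32); (9, -21) → (3, -26); (15, -12) → (9, -17)
T4 shear: x ← x − 1·y: (6, -29) → (35, -29); (-18, 4) → (-22, 4); (9, -32) → (41, -32); (3, -26) → (29, -26); (9, -17) → (26, -17)
T5 scale by (1/2, -3): (35, -29) → (35/2, 87); (-22, 4) → (-11, -12); (41, -32) → (41/2, 96); (29, -26) → (29/2, 78); (26, -17) → (13, 51)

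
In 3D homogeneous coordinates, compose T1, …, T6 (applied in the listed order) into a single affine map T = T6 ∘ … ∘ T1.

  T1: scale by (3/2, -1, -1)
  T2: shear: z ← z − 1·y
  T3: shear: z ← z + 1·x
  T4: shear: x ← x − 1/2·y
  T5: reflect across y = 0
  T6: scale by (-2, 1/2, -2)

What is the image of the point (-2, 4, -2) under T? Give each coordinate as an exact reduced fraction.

T1 scale by (3/2, -1, -1): (-2, 4, -2) → (-3, -4, 2)
T2 shear: z ← z − 1·y: (-3, -4, 2) → (-3, -4, 6)
T3 shear: z ← z + 1·x: (-3, -4, 6) → (-3, -4, 3)
T4 shear: x ← x − 1/2·y: (-3, -4, 3) → (-1, -4, 3)
T5 reflect across y = 0: (-1, -4, 3) → (-1, 4, 3)
T6 scale by (-2, 1/2, -2): (-1, 4, 3) → (2, 2, -6)

T(p) = (2, 2, -6)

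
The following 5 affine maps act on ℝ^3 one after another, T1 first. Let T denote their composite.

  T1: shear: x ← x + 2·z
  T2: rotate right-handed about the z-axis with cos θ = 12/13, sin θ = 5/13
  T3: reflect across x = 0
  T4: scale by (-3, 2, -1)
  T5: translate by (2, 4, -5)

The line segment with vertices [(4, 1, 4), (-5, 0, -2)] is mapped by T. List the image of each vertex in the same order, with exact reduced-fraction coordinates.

T1 shear: x ← x + 2·z: (4, 1, 4) → (12, 1, 4); (-5, 0, -2) → (-9, 0, -2)
T2 rotate right-handed about the z-axis with cos θ = 12/13, sin θ = 5/13: (12, 1, 4) → (139/13, 72/13, 4); (-9, 0, -2) → (-108/13, -45/13, -2)
T3 reflect across x = 0: (139/13, 72/13, 4) → (-139/13, 72/13, 4); (-108/13, -45/13, -2) → (108/13, -45/13, -2)
T4 scale by (-3, 2, -1): (-139/13, 72/13, 4) → (417/13, 144/13, -4); (108/13, -45/13, -2) → (-324/13, -90/13, 2)
T5 translate by (2, 4, -5): (417/13, 144/13, -4) → (443/13, 196/13, -9); (-324/13, -90/13, 2) → (-298/13, -38/13, -3)

image vertices: (443/13, 196/13, -9), (-298/13, -38/13, -3)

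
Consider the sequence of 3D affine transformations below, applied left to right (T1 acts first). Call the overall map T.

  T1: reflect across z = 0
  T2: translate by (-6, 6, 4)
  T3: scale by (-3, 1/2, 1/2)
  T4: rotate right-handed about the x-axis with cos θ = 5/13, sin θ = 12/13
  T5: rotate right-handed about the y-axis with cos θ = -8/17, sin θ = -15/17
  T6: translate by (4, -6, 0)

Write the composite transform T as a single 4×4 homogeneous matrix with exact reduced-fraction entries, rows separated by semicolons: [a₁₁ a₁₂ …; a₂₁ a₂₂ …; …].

T1 = [1 0 0 0; 0 1 0 0; 0 0 -1 0; 0 0 0 1]
T2·T1 = [1 0 0 -6; 0 1 0 6; 0 0 -1 4; 0 0 0 1]
T3·…·T1 = [-3 0 0 18; 0 1/2 0 3; 0 0 -1/2 2; 0 0 0 1]
T4·…·T1 = [-3 0 0 18; 0 5/26 6/13 -9/13; 0 6/13 -5/26 46/13; 0 0 0 1]
T5·…·T1 = [24/17 -90/221 75/442 -2562/221; 0 5/26 6/13 -9/13; -45/17 -48/221 20/221 3142/221; 0 0 0 1]
T6·…·T1 = [24/17 -90/221 75/442 -1678/221; 0 5/26 6/13 -87/13; -45/17 -48/221 20/221 3142/221; 0 0 0 1]

T = [24/17 -90/221 75/442 -1678/221; 0 5/26 6/13 -87/13; -45/17 -48/221 20/221 3142/221; 0 0 0 1]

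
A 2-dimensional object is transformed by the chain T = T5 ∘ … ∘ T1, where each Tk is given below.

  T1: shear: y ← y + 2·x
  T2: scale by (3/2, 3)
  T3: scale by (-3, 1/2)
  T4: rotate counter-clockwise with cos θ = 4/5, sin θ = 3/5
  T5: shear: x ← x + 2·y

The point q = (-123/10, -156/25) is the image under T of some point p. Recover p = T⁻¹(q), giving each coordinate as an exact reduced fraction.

T1 = [1 0 0; 2 1 0; 0 0 1]
T2·T1 = [3/2 0 0; 6 3 0; 0 0 1]
T3·…·T1 = [-9/2 0 0; 3 3/2 0; 0 0 1]
T4·…·T1 = [-27/5 -9/10 0; -3/10 6/5 0; 0 0 1]
T5·…·T1 = [-6 3/2 0; -3/10 6/5 0; 0 0 1]
det M = -27/4; M⁻¹ = [-8/45 2/9 0; -2/45 8/9 0; 0 0 1]
M⁻¹ · (-123/10, -156/25)ᵀ = (4/5, -5)ᵀ

p = (4/5, -5)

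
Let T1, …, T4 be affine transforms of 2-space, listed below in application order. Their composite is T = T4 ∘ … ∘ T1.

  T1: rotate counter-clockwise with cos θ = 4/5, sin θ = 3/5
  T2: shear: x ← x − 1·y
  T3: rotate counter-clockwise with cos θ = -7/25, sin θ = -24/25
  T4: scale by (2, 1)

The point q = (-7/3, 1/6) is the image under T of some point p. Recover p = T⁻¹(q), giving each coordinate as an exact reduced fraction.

p = (-3/2, -1/3)

T1 = [4/5 -3/5 0; 3/5 4/5 0; 0 0 1]
T2·T1 = [1/5 -7/5 0; 3/5 4/5 0; 0 0 1]
T3·…·T1 = [13/25 29/25 0; -9/25 28/25 0; 0 0 1]
T4·…·T1 = [26/25 58/25 0; -9/25 28/25 0; 0 0 1]
det M = 2; M⁻¹ = [14/25 -29/25 0; 9/50 13/25 0; 0 0 1]
M⁻¹ · (-7/3, 1/6)ᵀ = (-3/2, -1/3)ᵀ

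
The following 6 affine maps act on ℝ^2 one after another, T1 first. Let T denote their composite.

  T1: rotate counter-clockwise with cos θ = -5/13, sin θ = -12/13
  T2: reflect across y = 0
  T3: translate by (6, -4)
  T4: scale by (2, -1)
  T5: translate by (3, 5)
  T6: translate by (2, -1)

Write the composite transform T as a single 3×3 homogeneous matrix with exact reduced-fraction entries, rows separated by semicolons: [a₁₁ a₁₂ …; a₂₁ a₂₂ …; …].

T1 = [-5/13 12/13 0; -12/13 -5/13 0; 0 0 1]
T2·T1 = [-5/13 12/13 0; 12/13 5/13 0; 0 0 1]
T3·…·T1 = [-5/13 12/13 6; 12/13 5/13 -4; 0 0 1]
T4·…·T1 = [-10/13 24/13 12; -12/13 -5/13 4; 0 0 1]
T5·…·T1 = [-10/13 24/13 15; -12/13 -5/13 9; 0 0 1]
T6·…·T1 = [-10/13 24/13 17; -12/13 -5/13 8; 0 0 1]

T = [-10/13 24/13 17; -12/13 -5/13 8; 0 0 1]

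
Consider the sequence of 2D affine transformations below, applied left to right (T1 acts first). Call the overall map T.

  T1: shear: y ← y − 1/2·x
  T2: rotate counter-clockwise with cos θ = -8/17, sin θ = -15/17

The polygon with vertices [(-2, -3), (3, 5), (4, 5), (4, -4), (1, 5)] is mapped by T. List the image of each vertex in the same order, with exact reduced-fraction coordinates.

T1 shear: y ← y − 1/2·x: (-2, -3) → (-2, -2); (3, 5) → (3, 7/2); (4, 5) → (4, 3); (4, -4) → (4, -6); (1, 5) → (1, 9/2)
T2 rotate counter-clockwise with cos θ = -8/17, sin θ = -15/17: (-2, -2) → (-14/17, 46/17); (3, 7/2) → (57/34, -73/17); (4, 3) → (13/17, -84/17); (4, -6) → (-122/17, -12/17); (1, 9/2) → (7/2, -3)

image vertices: (-14/17, 46/17), (57/34, -73/17), (13/17, -84/17), (-122/17, -12/17), (7/2, -3)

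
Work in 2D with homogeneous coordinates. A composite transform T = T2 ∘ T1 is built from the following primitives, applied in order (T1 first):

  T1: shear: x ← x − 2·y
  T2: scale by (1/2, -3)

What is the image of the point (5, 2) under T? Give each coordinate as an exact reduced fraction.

T1 shear: x ← x − 2·y: (5, 2) → (1, 2)
T2 scale by (1/2, -3): (1, 2) → (1/2, -6)

T(p) = (1/2, -6)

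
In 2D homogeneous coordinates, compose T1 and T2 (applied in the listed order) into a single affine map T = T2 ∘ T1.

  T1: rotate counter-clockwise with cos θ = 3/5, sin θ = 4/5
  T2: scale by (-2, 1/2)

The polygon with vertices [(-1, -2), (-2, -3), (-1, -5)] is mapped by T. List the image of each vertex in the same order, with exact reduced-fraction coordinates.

T1 rotate counter-clockwise with cos θ = 3/5, sin θ = 4/5: (-1, -2) → (1, -2); (-2, -3) → (6/5, -17/5); (-1, -5) → (17/5, -19/5)
T2 scale by (-2, 1/2): (1, -2) → (-2, -1); (6/5, -17/5) → (-12/5, -17/10); (17/5, -19/5) → (-34/5, -19/10)

image vertices: (-2, -1), (-12/5, -17/10), (-34/5, -19/10)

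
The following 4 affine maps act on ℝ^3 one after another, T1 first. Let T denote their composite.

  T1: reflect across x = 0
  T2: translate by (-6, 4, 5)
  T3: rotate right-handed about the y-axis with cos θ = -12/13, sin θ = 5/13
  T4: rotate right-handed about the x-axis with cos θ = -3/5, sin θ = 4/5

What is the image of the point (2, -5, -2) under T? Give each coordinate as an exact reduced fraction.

T1 reflect across x = 0: (2, -5, -2) → (-2, -5, -2)
T2 translate by (-6, 4, 5): (-2, -5, -2) → (-8, -1, 3)
T3 rotate right-handed about the y-axis with cos θ = -12/13, sin θ = 5/13: (-8, -1, 3) → (111/13, -1, 4/13)
T4 rotate right-handed about the x-axis with cos θ = -3/5, sin θ = 4/5: (111/13, -1, 4/13) → (111/13, 23/65, -64/65)

T(p) = (111/13, 23/65, -64/65)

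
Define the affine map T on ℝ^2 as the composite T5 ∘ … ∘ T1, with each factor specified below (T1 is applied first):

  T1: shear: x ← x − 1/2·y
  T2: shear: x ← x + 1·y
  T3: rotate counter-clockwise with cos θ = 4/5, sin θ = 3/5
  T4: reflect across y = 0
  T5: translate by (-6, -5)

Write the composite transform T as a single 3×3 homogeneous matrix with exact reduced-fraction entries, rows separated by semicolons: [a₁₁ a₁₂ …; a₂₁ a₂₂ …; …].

T1 = [1 -1/2 0; 0 1 0; 0 0 1]
T2·T1 = [1 1/2 0; 0 1 0; 0 0 1]
T3·…·T1 = [4/5 -1/5 0; 3/5 11/10 0; 0 0 1]
T4·…·T1 = [4/5 -1/5 0; -3/5 -11/10 0; 0 0 1]
T5·…·T1 = [4/5 -1/5 -6; -3/5 -11/10 -5; 0 0 1]

T = [4/5 -1/5 -6; -3/5 -11/10 -5; 0 0 1]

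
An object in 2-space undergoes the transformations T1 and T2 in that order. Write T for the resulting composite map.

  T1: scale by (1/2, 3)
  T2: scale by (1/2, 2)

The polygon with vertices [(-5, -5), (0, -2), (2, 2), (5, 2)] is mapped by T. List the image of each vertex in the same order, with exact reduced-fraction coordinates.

image vertices: (-5/4, -30), (0, -12), (1/2, 12), (5/4, 12)

T1 scale by (1/2, 3): (-5, -5) → (-5/2, -15); (0, -2) → (0, -6); (2, 2) → (1, 6); (5, 2) → (5/2, 6)
T2 scale by (1/2, 2): (-5/2, -15) → (-5/4, -30); (0, -6) → (0, -12); (1, 6) → (1/2, 12); (5/2, 6) → (5/4, 12)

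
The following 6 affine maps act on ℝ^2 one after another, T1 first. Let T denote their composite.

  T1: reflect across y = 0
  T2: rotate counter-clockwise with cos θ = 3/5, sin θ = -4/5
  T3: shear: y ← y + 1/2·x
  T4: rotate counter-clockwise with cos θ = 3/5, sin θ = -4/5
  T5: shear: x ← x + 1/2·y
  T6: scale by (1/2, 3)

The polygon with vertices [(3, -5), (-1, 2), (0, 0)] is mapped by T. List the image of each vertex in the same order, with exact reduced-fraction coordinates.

image vertices: (501/200, -381/50), (-209/200, 129/50), (0, 0)

T1 reflect across y = 0: (3, -5) → (3, 5); (-1, 2) → (-1, -2); (0, 0) → (0, 0)
T2 rotate counter-clockwise with cos θ = 3/5, sin θ = -4/5: (3, 5) → (29/5, 3/5); (-1, -2) → (-11/5, -2/5); (0, 0) → (0, 0)
T3 shear: y ← y + 1/2·x: (29/5, 3/5) → (29/5, 7/2); (-11/5, -2/5) → (-11/5, -3/2); (0, 0) → (0, 0)
T4 rotate counter-clockwise with cos θ = 3/5, sin θ = -4/5: (29/5, 7/2) → (157/25, -127/50); (-11/5, -3/2) → (-63/25, 43/50); (0, 0) → (0, 0)
T5 shear: x ← x + 1/2·y: (157/25, -127/50) → (501/100, -127/50); (-63/25, 43/50) → (-209/100, 43/50); (0, 0) → (0, 0)
T6 scale by (1/2, 3): (501/100, -127/50) → (501/200, -381/50); (-209/100, 43/50) → (-209/200, 129/50); (0, 0) → (0, 0)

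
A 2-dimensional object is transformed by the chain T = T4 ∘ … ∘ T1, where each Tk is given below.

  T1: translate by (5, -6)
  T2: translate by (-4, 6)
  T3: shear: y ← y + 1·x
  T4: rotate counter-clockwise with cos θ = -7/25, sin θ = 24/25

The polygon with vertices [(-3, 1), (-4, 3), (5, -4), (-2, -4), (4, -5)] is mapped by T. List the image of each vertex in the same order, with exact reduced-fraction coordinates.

image vertices: (38/25, -41/25), (21/25, -72/25), (-18/5, 26/5), (127/25, 11/25), (-7/5, 24/5)

T1 translate by (5, -6): (-3, 1) → (2, -5); (-4, 3) → (1, -3); (5, -4) → (10, -10); (-2, -4) → (3, -10); (4, -5) → (9, -11)
T2 translate by (-4, 6): (2, -5) → (-2, 1); (1, -3) → (-3, 3); (10, -10) → (6, -4); (3, -10) → (-1, -4); (9, -11) → (5, -5)
T3 shear: y ← y + 1·x: (-2, 1) → (-2, -1); (-3, 3) → (-3, 0); (6, -4) → (6, 2); (-1, -4) → (-1, -5); (5, -5) → (5, 0)
T4 rotate counter-clockwise with cos θ = -7/25, sin θ = 24/25: (-2, -1) → (38/25, -41/25); (-3, 0) → (21/25, -72/25); (6, 2) → (-18/5, 26/5); (-1, -5) → (127/25, 11/25); (5, 0) → (-7/5, 24/5)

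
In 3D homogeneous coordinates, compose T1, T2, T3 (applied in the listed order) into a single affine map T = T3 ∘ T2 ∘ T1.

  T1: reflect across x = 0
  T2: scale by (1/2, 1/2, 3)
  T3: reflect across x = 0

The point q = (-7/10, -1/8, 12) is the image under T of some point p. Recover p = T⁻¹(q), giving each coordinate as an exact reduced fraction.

T1 = [-1 0 0 0; 0 1 0 0; 0 0 1 0; 0 0 0 1]
T2·T1 = [-1/2 0 0 0; 0 1/2 0 0; 0 0 3 0; 0 0 0 1]
T3·…·T1 = [1/2 0 0 0; 0 1/2 0 0; 0 0 3 0; 0 0 0 1]
det M = 3/4; M⁻¹ = [2 0 0 0; 0 2 0 0; 0 0 1/3 0; 0 0 0 1]
M⁻¹ · (-7/10, -1/8, 12)ᵀ = (-7/5, -1/4, 4)ᵀ

p = (-7/5, -1/4, 4)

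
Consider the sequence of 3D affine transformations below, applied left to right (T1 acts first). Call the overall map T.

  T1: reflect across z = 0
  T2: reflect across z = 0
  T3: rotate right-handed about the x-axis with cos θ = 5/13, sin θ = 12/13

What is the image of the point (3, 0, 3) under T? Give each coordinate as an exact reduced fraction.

T(p) = (3, -36/13, 15/13)

T1 reflect across z = 0: (3, 0, 3) → (3, 0, -3)
T2 reflect across z = 0: (3, 0, -3) → (3, 0, 3)
T3 rotate right-handed about the x-axis with cos θ = 5/13, sin θ = 12/13: (3, 0, 3) → (3, -36/13, 15/13)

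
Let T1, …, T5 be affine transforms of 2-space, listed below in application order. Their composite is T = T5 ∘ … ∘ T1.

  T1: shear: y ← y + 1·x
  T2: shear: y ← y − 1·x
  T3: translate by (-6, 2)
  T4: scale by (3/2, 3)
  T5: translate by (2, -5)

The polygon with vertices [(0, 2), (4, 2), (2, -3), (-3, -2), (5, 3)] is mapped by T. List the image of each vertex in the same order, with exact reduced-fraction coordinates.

image vertices: (-7, 7), (-1, 7), (-4, -8), (-23/2, -5), (1/2, 10)

T1 shear: y ← y + 1·x: (0, 2) → (0, 2); (4, 2) → (4, 6); (2, -3) → (2, -1); (-3, -2) → (-3, -5); (5, 3) → (5, 8)
T2 shear: y ← y − 1·x: (0, 2) → (0, 2); (4, 6) → (4, 2); (2, -1) → (2, -3); (-3, -5) → (-3, -2); (5, 8) → (5, 3)
T3 translate by (-6, 2): (0, 2) → (-6, 4); (4, 2) → (-2, 4); (2, -3) → (-4, -1); (-3, -2) → (-9, 0); (5, 3) → (-1, 5)
T4 scale by (3/2, 3): (-6, 4) → (-9, 12); (-2, 4) → (-3, 12); (-4, -1) → (-6, -3); (-9, 0) → (-27/2, 0); (-1, 5) → (-3/2, 15)
T5 translate by (2, -5): (-9, 12) → (-7, 7); (-3, 12) → (-1, 7); (-6, -3) → (-4, -8); (-27/2, 0) → (-23/2, -5); (-3/2, 15) → (1/2, 10)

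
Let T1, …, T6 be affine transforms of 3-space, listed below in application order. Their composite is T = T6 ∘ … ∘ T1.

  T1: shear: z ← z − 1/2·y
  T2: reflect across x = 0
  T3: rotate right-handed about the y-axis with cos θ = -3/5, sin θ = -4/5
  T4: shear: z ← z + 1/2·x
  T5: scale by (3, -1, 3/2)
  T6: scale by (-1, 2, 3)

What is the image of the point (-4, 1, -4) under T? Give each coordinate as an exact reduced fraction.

T(p) = (-18/5, -2, 117/4)

T1 shear: z ← z − 1/2·y: (-4, 1, -4) → (-4, 1, -9/2)
T2 reflect across x = 0: (-4, 1, -9/2) → (4, 1, -9/2)
T3 rotate right-handed about the y-axis with cos θ = -3/5, sin θ = -4/5: (4, 1, -9/2) → (6/5, 1, 59/10)
T4 shear: z ← z + 1/2·x: (6/5, 1, 59/10) → (6/5, 1, 13/2)
T5 scale by (3, -1, 3/2): (6/5, 1, 13/2) → (18/5, -1, 39/4)
T6 scale by (-1, 2, 3): (18/5, -1, 39/4) → (-18/5, -2, 117/4)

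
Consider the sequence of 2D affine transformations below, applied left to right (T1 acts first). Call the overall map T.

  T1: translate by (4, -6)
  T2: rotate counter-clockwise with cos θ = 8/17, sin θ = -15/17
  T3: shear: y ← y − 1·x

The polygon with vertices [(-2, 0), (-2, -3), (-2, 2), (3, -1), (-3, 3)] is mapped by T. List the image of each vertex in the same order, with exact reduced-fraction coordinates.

image vertices: (-74/17, -4/17), (-7, 1), (-44/17, -18/17), (-49/17, -112/17), (-37/17, -2/17)

T1 translate by (4, -6): (-2, 0) → (2, -6); (-2, -3) → (2, -9); (-2, 2) → (2, -4); (3, -1) → (7, -7); (-3, 3) → (1, -3)
T2 rotate counter-clockwise with cos θ = 8/17, sin θ = -15/17: (2, -6) → (-74/17, -78/17); (2, -9) → (-7, -6); (2, -4) → (-44/17, -62/17); (7, -7) → (-49/17, -161/17); (1, -3) → (-37/17, -39/17)
T3 shear: y ← y − 1·x: (-74/17, -78/17) → (-74/17, -4/17); (-7, -6) → (-7, 1); (-44/17, -62/17) → (-44/17, -18/17); (-49/17, -161/17) → (-49/17, -112/17); (-37/17, -39/17) → (-37/17, -2/17)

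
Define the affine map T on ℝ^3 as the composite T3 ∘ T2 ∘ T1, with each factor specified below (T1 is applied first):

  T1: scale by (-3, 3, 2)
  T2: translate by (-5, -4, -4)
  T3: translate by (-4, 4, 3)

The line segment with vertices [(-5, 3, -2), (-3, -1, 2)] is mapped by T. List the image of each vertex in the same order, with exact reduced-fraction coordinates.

T1 scale by (-3, 3, 2): (-5, 3, -2) → (15, 9, -4); (-3, -1, 2) → (9, -3, 4)
T2 translate by (-5, -4, -4): (15, 9, -4) → (10, 5, -8); (9, -3, 4) → (4, -7, 0)
T3 translate by (-4, 4, 3): (10, 5, -8) → (6, 9, -5); (4, -7, 0) → (0, -3, 3)

image vertices: (6, 9, -5), (0, -3, 3)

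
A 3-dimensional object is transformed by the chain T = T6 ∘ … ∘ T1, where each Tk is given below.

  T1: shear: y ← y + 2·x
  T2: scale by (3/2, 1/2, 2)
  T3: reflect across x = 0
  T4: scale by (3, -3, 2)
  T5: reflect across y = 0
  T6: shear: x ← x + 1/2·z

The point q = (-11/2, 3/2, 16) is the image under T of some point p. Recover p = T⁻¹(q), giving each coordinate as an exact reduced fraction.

T1 = [1 0 0 0; 2 1 0 0; 0 0 1 0; 0 0 0 1]
T2·T1 = [3/2 0 0 0; 1 1/2 0 0; 0 0 2 0; 0 0 0 1]
T3·…·T1 = [-3/2 0 0 0; 1 1/2 0 0; 0 0 2 0; 0 0 0 1]
T4·…·T1 = [-9/2 0 0 0; -3 -3/2 0 0; 0 0 4 0; 0 0 0 1]
T5·…·T1 = [-9/2 0 0 0; 3 3/2 0 0; 0 0 4 0; 0 0 0 1]
T6·…·T1 = [-9/2 0 2 0; 3 3/2 0 0; 0 0 4 0; 0 0 0 1]
det M = -27; M⁻¹ = [-2/9 0 1/9 0; 4/9 2/3 -2/9 0; 0 0 1/4 0; 0 0 0 1]
M⁻¹ · (-11/2, 3/2, 16)ᵀ = (3, -5, 4)ᵀ

p = (3, -5, 4)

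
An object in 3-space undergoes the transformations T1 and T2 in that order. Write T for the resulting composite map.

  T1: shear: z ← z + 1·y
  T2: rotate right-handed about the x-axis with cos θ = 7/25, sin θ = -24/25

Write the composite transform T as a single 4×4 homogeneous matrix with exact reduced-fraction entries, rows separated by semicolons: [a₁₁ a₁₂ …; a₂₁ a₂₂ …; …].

T = [1 0 0 0; 0 31/25 24/25 0; 0 -17/25 7/25 0; 0 0 0 1]

T1 = [1 0 0 0; 0 1 0 0; 0 1 1 0; 0 0 0 1]
T2·T1 = [1 0 0 0; 0 31/25 24/25 0; 0 -17/25 7/25 0; 0 0 0 1]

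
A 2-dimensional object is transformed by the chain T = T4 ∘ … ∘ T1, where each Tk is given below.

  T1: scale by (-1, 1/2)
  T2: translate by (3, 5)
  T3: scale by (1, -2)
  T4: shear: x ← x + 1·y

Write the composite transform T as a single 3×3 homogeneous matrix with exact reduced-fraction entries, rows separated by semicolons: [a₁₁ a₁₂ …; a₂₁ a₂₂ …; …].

T1 = [-1 0 0; 0 1/2 0; 0 0 1]
T2·T1 = [-1 0 3; 0 1/2 5; 0 0 1]
T3·…·T1 = [-1 0 3; 0 -1 -10; 0 0 1]
T4·…·T1 = [-1 -1 -7; 0 -1 -10; 0 0 1]

T = [-1 -1 -7; 0 -1 -10; 0 0 1]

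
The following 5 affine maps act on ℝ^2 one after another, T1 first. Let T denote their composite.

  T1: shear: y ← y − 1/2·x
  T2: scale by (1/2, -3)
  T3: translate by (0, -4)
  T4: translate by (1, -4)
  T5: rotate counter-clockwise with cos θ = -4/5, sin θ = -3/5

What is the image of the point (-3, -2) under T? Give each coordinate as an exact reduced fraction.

T(p) = (-7/2, 11/2)

T1 shear: y ← y − 1/2·x: (-3, -2) → (-3, -1/2)
T2 scale by (1/2, -3): (-3, -1/2) → (-3/2, 3/2)
T3 translate by (0, -4): (-3/2, 3/2) → (-3/2, -5/2)
T4 translate by (1, -4): (-3/2, -5/2) → (-1/2, -13/2)
T5 rotate counter-clockwise with cos θ = -4/5, sin θ = -3/5: (-1/2, -13/2) → (-7/2, 11/2)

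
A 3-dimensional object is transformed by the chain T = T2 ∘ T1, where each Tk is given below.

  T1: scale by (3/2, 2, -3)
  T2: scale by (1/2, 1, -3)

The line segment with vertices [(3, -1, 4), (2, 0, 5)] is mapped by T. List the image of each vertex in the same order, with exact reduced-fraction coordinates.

image vertices: (9/4, -2, 36), (3/2, 0, 45)

T1 scale by (3/2, 2, -3): (3, -1, 4) → (9/2, -2, -12); (2, 0, 5) → (3, 0, -15)
T2 scale by (1/2, 1, -3): (9/2, -2, -12) → (9/4, -2, 36); (3, 0, -15) → (3/2, 0, 45)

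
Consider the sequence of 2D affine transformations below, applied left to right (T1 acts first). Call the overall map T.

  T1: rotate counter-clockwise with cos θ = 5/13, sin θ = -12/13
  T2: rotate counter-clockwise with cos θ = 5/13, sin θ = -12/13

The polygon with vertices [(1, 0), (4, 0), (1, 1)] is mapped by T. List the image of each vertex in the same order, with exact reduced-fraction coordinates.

T1 rotate counter-clockwise with cos θ = 5/13, sin θ = -12/13: (1, 0) → (5/13, -12/13); (4, 0) → (20/13, -48/13); (1, 1) → (17/13, -7/13)
T2 rotate counter-clockwise with cos θ = 5/13, sin θ = -12/13: (5/13, -12/13) → (-119/169, -120/169); (20/13, -48/13) → (-476/169, -480/169); (17/13, -7/13) → (1/169, -239/169)

image vertices: (-119/169, -120/169), (-476/169, -480/169), (1/169, -239/169)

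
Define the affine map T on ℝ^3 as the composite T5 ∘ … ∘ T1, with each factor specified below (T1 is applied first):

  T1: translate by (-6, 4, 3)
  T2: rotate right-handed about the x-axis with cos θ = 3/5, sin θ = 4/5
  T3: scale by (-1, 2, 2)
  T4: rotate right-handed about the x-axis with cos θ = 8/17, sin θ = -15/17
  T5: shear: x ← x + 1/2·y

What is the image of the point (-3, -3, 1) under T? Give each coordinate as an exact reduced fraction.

T1 translate by (-6, 4, 3): (-3, -3, 1) → (-9, 1, 4)
T2 rotate right-handed about the x-axis with cos θ = 3/5, sin θ = 4/5: (-9, 1, 4) → (-9, -13/5, 16/5)
T3 scale by (-1, 2, 2): (-9, -13/5, 16/5) → (9, -26/5, 32/5)
T4 rotate right-handed about the x-axis with cos θ = 8/17, sin θ = -15/17: (9, -26/5, 32/5) → (9, 16/5, 38/5)
T5 shear: x ← x + 1/2·y: (9, 16/5, 38/5) → (53/5, 16/5, 38/5)

T(p) = (53/5, 16/5, 38/5)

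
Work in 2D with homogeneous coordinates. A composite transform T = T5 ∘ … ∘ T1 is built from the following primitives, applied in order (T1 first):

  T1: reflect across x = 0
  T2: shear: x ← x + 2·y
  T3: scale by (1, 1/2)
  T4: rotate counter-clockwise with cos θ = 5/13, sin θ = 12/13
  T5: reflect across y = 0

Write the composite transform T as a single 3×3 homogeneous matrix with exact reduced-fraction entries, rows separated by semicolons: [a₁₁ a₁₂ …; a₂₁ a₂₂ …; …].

T = [-5/13 4/13 0; 12/13 -53/26 0; 0 0 1]

T1 = [-1 0 0; 0 1 0; 0 0 1]
T2·T1 = [-1 2 0; 0 1 0; 0 0 1]
T3·…·T1 = [-1 2 0; 0 1/2 0; 0 0 1]
T4·…·T1 = [-5/13 4/13 0; -12/13 53/26 0; 0 0 1]
T5·…·T1 = [-5/13 4/13 0; 12/13 -53/26 0; 0 0 1]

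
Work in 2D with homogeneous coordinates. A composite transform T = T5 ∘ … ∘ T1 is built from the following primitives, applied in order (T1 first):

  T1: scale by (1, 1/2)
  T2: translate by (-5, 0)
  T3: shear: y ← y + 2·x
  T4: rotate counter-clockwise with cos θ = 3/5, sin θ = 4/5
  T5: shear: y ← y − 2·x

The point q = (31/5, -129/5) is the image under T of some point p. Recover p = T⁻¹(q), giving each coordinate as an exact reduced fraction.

T1 = [1 0 0; 0 1/2 0; 0 0 1]
T2·T1 = [1 0 -5; 0 1/2 0; 0 0 1]
T3·…·T1 = [1 0 -5; 2 1/2 -10; 0 0 1]
T4·…·T1 = [-1 -2/5 5; 2 3/10 -10; 0 0 1]
T5·…·T1 = [-1 -2/5 5; 4 11/10 -20; 0 0 1]
det M = 1/2; M⁻¹ = [11/5 4/5 5; -8 -2 0; 0 0 1]
M⁻¹ · (31/5, -129/5)ᵀ = (-2, 2)ᵀ

p = (-2, 2)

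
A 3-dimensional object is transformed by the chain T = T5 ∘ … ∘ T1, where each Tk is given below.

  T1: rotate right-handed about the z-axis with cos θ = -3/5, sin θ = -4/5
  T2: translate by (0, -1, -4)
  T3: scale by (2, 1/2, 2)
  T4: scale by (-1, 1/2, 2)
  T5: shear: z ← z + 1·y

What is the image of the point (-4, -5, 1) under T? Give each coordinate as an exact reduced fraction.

T(p) = (16/5, 13/10, -107/10)

T1 rotate right-handed about the z-axis with cos θ = -3/5, sin θ = -4/5: (-4, -5, 1) → (-8/5, 31/5, 1)
T2 translate by (0, -1, -4): (-8/5, 31/5, 1) → (-8/5, 26/5, -3)
T3 scale by (2, 1/2, 2): (-8/5, 26/5, -3) → (-16/5, 13/5, -6)
T4 scale by (-1, 1/2, 2): (-16/5, 13/5, -6) → (16/5, 13/10, -12)
T5 shear: z ← z + 1·y: (16/5, 13/10, -12) → (16/5, 13/10, -107/10)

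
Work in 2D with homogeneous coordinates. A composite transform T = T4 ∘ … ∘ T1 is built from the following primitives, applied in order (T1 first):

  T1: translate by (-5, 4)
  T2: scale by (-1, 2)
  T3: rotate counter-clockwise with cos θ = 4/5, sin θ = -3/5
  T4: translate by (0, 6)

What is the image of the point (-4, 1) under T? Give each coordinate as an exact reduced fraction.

T(p) = (66/5, 43/5)

T1 translate by (-5, 4): (-4, 1) → (-9, 5)
T2 scale by (-1, 2): (-9, 5) → (9, 10)
T3 rotate counter-clockwise with cos θ = 4/5, sin θ = -3/5: (9, 10) → (66/5, 13/5)
T4 translate by (0, 6): (66/5, 13/5) → (66/5, 43/5)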